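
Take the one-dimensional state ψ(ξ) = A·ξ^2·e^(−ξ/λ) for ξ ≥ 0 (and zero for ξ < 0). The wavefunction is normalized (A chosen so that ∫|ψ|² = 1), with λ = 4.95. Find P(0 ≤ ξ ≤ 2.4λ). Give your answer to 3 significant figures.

P ≈ 0.524

|ψ|² is the probability density, so P = ∫_{0}^{2.4λ} |ψ|² dξ.
The normalization integral ∫|ψ|²dξ over the whole domain equals 3·λ^5/4·A², and A² cancels in the ratio.
Let u = ξ/λ; then A² and the length scale cancel, so P = ∫_{0}^{2.4} u^4·e^(-2·u) du ÷ ∫_{0}^{∞} u^4·e^(-2·u) du.
Using ∫ u^4·e^(-2·u) du = -(u^4/2 + u^3 + 3·u^2/2 + 3·u/2 + 3/4)·e^(-2·u), the numerator is ≈ 0.39281 and the denominator is 3/4.
Taking the ratio, P = 0.5237.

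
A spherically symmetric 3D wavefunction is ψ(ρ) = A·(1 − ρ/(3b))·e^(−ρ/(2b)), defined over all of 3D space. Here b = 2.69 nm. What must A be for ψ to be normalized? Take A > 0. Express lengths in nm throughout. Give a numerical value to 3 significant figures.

We need A² ∫|f|² 4πρ² dρ = 1, taking the integral from 0 to ∞.
(Spherical symmetry: dV = 4πρ² dρ.)
With ψ = A·(1 − ρ/(3b))·e^(−ρ/(2b)), the integral evaluates to A²·[8·π·b^3/3].
Substituting b = 2.69 gives A² = 0.006132, so A = 0.07831.

A ≈ 0.0783 nm^(-3/2)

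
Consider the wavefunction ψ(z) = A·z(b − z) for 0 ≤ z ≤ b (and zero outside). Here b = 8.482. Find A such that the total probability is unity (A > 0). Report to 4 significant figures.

The normalization condition is ∫|ψ|² dz = 1 from 0 to b.
Expanding the polynomial and integrating term by term, with ψ = A·z(b − z), the integral evaluates to A²·[b^5/30].
Substituting b = 8.482 gives A² = 0.00068333, so A = 0.026141.

A ≈ 0.02614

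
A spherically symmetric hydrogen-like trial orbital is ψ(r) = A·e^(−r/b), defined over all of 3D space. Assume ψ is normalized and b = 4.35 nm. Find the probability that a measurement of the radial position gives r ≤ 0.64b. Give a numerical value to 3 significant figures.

P ≈ 0.138

With dV = 4πr²dr, the probability is ∫|ψ|² dV over r ≤ 0.64b.
Normalization gives A² = 1/(π·b^3).
Substituting u = r/b, A², 4π and the length scale all cancel in the ratio: P = ∫_{0}^{0.64} u^2·e^(-2·u) du / ∫_{0}^{∞} u^2·e^(-2·u) du.
An antiderivative of u^2·e^(-2·u) is -(2·u^2 + 2·u + 1)·e^(-2·u)/4; evaluating from 0 to 0.64 gives 1/4 - 1937·e^(-32/25)/2500, while the full integral is 1/4.
This evaluates to P = 0.1383.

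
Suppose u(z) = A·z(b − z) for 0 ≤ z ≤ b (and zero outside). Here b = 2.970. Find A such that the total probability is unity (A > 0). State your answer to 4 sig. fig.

We need A² ∫|f|² dz = 1, taking the integral from 0 to b.
Carrying out the integral gives A² · b^5/30.
Setting this equal to 1 gives A² = 1/(b^5/30).
Substituting b = 2.970 gives A² = 0.12982, so A = 0.36030.

A ≈ 0.3603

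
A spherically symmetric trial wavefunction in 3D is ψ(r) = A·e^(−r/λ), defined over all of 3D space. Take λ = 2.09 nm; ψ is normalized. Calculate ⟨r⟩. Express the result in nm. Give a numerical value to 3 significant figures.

⟨r⟩ ≈ 3.14 nm

The expectation value is the |ψ|²-weighted average of r: ∫ r|ψ|² 4πr² dr.
Evaluating both integrals, ⟨r⟩ = 3·λ/2.
With λ = 2.09, ⟨r⟩ = 3.135.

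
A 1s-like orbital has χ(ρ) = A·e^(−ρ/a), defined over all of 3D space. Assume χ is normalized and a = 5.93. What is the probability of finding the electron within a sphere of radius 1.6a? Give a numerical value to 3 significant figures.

With dV = 4πρ²dρ, the probability is ∫|χ|² dV over ρ ≤ 1.6a.
A² is fixed by ∫₀^∞ 4πρ²|χ|² dρ = 1, i.e. A² = (π·a^3)^(−1).
Let u = ρ/a; then A², 4π and the length scale all cancel, so P = ∫_{0}^{1.6} u^2·e^(-2·u) du ÷ ∫_{0}^{∞} u^2·e^(-2·u) du.
With ∫ u^2·e^(-2·u) du = -(2·u^2 + 2·u + 1)·e^(-2·u)/4 + C, the region integral is 1/4 - 233·e^(-16/5)/100 and the full one is 1/4.
Taking the ratio yields P = 0.6201.

P ≈ 0.620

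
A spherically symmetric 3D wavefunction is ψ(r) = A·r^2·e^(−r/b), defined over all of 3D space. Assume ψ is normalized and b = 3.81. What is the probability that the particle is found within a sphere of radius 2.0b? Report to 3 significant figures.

P = ∫ |ψ|² 4πr² dr over r ≤ 2.0b.
Normalization gives A² = 1/(45·π·b^7/2).
Substituting u = r/b, A², 4π and the length scale all cancel in the ratio: P = ∫_{0}^{2.0} u^6·e^(-2·u) du / ∫_{0}^{∞} u^6·e^(-2·u) du.
An antiderivative of u^6·e^(-2·u) is -(4·u^6 + 12·u^5 + 30·u^4 + 60·u^3 + 90·u^2 + 90·u + 45)·e^(-2·u)/8; evaluating from 0 to 2.0 gives 45/8 - 2185·e^(-4)/8, while the full integral is 45/8.
Taking the ratio yields P = 0.1107.

P ≈ 0.111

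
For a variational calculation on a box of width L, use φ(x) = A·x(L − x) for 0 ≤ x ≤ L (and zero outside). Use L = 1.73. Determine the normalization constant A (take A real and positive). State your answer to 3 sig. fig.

Normalization requires ∫|φ|² dx = 1, integrated from 0 to L.
Expanding the polynomial and integrating term by term, ∫|φ|² dx = A²·(L^5/30).
Hence A² = 1/[L^5/30].
Substituting L = 1.73 gives A² = 1.936, so A = 1.391.

A ≈ 1.39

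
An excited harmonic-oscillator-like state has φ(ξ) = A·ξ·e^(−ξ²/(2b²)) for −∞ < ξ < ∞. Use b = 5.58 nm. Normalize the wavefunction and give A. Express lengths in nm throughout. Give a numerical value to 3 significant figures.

A ≈ 0.0806 nm^(-3/2)

We need A² ∫|f|² dξ = 1, taking the integral from −∞ to ∞.
Differentiating ∫e^(−αξ²) dξ = √(π/α) under α to get the higher moments, with φ = A·ξ·e^(−ξ²/(2b²)), the integral evaluates to A²·[√(π)·b^3/2].
So A² = (√(π)·b^3/2)^(−1).
Plugging in b = 5.58 yields A = 0.08059.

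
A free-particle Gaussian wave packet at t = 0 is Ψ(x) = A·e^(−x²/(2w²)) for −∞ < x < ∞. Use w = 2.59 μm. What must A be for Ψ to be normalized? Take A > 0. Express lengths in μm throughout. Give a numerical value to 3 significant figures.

A ≈ 0.467 μm^(-1/2)

Normalization requires ∫|Ψ|² dx = 1, integrated from −∞ to ∞.
Differentiating ∫e^(−αx²) dx = √(π/α) under α to get the higher moments, carrying out the integral gives A² · √(π)·w.
Setting this equal to 1 gives A² = 1/(√(π)·w).
Plugging in w = 2.59 yields A = 0.4667.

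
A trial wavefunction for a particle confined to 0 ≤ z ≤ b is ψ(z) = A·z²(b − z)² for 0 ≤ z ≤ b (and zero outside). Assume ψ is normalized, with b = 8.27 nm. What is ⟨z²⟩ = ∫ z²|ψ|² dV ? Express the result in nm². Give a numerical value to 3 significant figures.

⟨z^2⟩ ≈ 18.7 nm^2

By definition ⟨z²⟩ = ∫ z^2 |ψ(z)|² dz.
Since the A² factors cancel between numerator and denominator, ⟨z²⟩ = 3·b^2/11.
Putting b = 8.27 gives 18.65.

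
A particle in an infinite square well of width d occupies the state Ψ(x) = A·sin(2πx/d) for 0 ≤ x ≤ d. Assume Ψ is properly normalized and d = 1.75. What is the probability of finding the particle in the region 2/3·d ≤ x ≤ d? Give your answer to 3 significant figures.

P ≈ 0.402

The probability is P = ∫ |Ψ|² dx over [2/3·d, d].
Since A² = 1/(d/2), this is the region integral divided by the full normalization integral.
Substituting u = x/d, A² and the length scale cancel in the ratio: P = ∫_{2/3}^{1} sin(2·π·u)^2 du / ∫_{0}^{1} sin(2·π·u)^2 du.
An antiderivative of sin(2·π·u)^2 is u/2 - sin(4·π·u)/(8·π); evaluating from 2/3 to 1 gives √(3)/(16·π) + 1/6, while the full integral is 1/2.
Taking the ratio, P = (√(3)/8 + π/3)/π.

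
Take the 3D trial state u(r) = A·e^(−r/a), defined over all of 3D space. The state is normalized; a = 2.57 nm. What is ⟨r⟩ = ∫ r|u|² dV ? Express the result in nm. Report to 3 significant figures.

⟨r⟩ ≈ 3.86 nm

The expectation value is the |u|²-weighted average of r: ∫ r|u|² 4πr² dr.
Since the A² factors cancel between numerator and denominator, ⟨r⟩ = 3·a/2.
Putting a = 2.57 gives 3.855.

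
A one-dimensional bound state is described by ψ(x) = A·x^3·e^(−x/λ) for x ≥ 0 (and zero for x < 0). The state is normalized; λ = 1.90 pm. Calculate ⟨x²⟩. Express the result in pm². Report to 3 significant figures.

⟨x^2⟩ ≈ 50.5 pm^2

⟨x²⟩ = ∫ x^2 |ψ|² dx over the full domain.
The ratio of the moment integral to the normalization integral gives ⟨x²⟩ = 14·λ^2.
Putting λ = 1.90 gives 50.54.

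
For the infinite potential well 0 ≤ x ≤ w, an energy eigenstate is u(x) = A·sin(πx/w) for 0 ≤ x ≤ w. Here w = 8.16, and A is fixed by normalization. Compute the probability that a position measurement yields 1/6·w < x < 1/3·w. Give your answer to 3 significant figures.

The probability is P = ∫ |u|² dx over [1/6·w, 1/3·w].
With A² fixed by ∫|u|² = 1, i.e. A² = (w/2)^(−1), substitute and integrate.
Let t = x/w; then A² and the length scale cancel, so P = ∫_{1/6}^{1/3} sin(π·t)^2 dt ÷ ∫_{0}^{1} sin(π·t)^2 dt.
Using ∫ sin(π·t)^2 dt = t/2 - sin(2·π·t)/(4·π), the numerator is 1/12 and the denominator is 1/2.
Taking the ratio, P = 1/6.

P ≈ 0.167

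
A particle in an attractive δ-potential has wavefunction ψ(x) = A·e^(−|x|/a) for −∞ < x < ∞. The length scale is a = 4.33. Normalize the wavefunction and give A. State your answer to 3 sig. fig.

Normalization requires ∫|ψ|² dx = 1, integrated from −∞ to ∞.
With ψ = A·e^(−|x|/a), the integral evaluates to A²·[a].
Plugging in a = 4.33 yields A = 0.4806.

A ≈ 0.481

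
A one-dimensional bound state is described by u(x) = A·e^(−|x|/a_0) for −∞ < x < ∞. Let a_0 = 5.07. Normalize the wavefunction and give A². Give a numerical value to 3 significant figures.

A^2 ≈ 0.197

Require ∫ |u|² dx = 1 over the whole domain.
Using ∫₀^∞ xⁿ e^(−αx) dx = n!/αⁿ⁺¹, with u = A·e^(−|x|/a_0), the integral evaluates to A²·[a_0].
So A² = (a_0)^(−1).
Plugging in a_0 = 5.07 yields A = 0.4441.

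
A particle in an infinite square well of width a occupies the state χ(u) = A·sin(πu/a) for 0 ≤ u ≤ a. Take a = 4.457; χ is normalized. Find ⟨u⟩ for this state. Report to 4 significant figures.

⟨u⟩ ≈ 2.229

⟨u⟩ = ∫ u |χ|² du over the full domain.
Using sin²θ = (1 − cos 2θ)/2, the ratio of the moment integral to the normalization integral gives ⟨u⟩ = a/2.
Putting a = 4.457 gives 2.2285.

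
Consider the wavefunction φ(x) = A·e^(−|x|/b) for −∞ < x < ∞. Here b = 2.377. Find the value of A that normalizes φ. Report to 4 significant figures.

The normalization condition is ∫|φ|² dx = 1 from −∞ to ∞.
With ∫₀^∞ x^0 e^(−αx) dx = 0!/α^1, carrying out the integral gives A² · b.
Setting this equal to 1 gives A² = 1/(b).
Plugging in b = 2.377 yields A = 0.64861.

A ≈ 0.6486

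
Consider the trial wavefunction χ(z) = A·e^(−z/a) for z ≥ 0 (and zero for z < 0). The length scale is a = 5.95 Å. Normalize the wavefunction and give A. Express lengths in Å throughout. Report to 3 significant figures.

A ≈ 0.580 Å^(-1/2)

We need A² ∫|f|² dz = 1, taking the integral from 0 to ∞.
With χ = A·e^(−z/a), the integral evaluates to A²·[a/2].
So A² = (a/2)^(−1).
With a = 5.95: A² = 0.3361 and A = 0.5798.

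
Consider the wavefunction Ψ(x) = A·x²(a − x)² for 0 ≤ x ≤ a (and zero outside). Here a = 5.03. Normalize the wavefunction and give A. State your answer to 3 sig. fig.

A ≈ 0.0175

The normalization condition is ∫|Ψ|² dx = 1 from 0 to a.
Expanding the polynomial and integrating term by term, with Ψ = A·x²(a − x)², the integral evaluates to A²·[a^9/630].
So A² = (a^9/630)^(−1).
Substituting a = 5.03 gives A² = 0.0003057, so A = 0.01748.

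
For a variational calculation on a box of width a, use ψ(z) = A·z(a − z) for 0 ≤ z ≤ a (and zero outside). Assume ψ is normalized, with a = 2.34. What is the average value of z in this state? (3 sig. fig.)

By definition ⟨z⟩ = ∫ z |ψ(z)|² dz.
Expanding the polynomial and integrating term by term, since the A² factors cancel between numerator and denominator, ⟨z⟩ = a/2.
With a = 2.34, ⟨z⟩ = 1.170.

⟨z⟩ ≈ 1.17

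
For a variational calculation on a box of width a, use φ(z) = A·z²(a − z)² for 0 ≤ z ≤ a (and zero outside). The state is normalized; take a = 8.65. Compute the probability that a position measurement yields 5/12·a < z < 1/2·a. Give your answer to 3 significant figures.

P ≈ 0.198

P = ∫_{5/12·a}^{1/2·a} |φ(z)|² dz.
The normalization integral ∫|φ|²dz over the whole domain equals a^9/630·A², and A² cancels in the ratio.
In terms of u = z/a (A² and the length scale cancel between numerator and denominator), P = [∫_{5/12}^{1/2} u^4·(1 - u)^4 du] / [∫_{0}^{1} u^4·(1 - u)^4 du].
Using ∫ u^4·(1 - u)^4 du = u^5·(70·u^4 - 315·u^3 + 540·u^2 - 420·u + 126)/630, the numerator is ≈ 0.00031376 and the denominator is 1/630.
Taking the ratio, P = 0.1977.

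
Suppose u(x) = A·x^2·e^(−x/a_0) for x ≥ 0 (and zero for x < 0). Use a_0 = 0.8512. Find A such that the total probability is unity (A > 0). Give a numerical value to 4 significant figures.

A ≈ 1.727

Require ∫ |u|² dx = 1 over the whole domain.
∫|u|² dx = A²·(3·a_0^5/4).
Hence A² = 1/[3·a_0^5/4].
With a_0 = 0.8512: A² = 2.9839 and A = 1.7274.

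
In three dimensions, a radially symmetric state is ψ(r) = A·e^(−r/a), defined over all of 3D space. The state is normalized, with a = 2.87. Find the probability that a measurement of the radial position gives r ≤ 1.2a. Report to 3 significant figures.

With dV = 4πr²dr, the probability is ∫|ψ|² dV over r ≤ 1.2a.
The full normalization integral is A²·[π·a^3] = 1, fixing A².
Substituting u = r/a, A², 4π and the length scale all cancel in the ratio: P = ∫_{0}^{1.2} u^2·e^(-2·u) du / ∫_{0}^{∞} u^2·e^(-2·u) du.
An antiderivative of u^2·e^(-2·u) is -(2·u^2 + 2·u + 1)·e^(-2·u)/4; evaluating from 0 to 1.2 gives 1/4 - 157·e^(-12/5)/100, while the full integral is 1/4.
This evaluates to P = 0.4303.

P ≈ 0.430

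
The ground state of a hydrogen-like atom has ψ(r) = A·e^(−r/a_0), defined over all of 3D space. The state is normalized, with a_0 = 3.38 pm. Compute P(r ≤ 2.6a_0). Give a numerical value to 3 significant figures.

P ≈ 0.891

P = ∫ |ψ|² 4πr² dr over r ≤ 2.6a_0.
A² is fixed by ∫₀^∞ 4πr²|ψ|² dr = 1, i.e. A² = (π·a_0^3)^(−1).
In terms of u = r/a_0 (A², 4π and the length scale all cancel between numerator and denominator), P = [∫_{0}^{2.6} u^2·e^(-2·u) du] / [∫_{0}^{∞} u^2·e^(-2·u) du].
With ∫ u^2·e^(-2·u) du = -(2·u^2 + 2·u + 1)·e^(-2·u)/4 + C, the region integral is 1/4 - 493·e^(-26/5)/100 and the full one is 1/4.
Taking the ratio yields P = 0.8912.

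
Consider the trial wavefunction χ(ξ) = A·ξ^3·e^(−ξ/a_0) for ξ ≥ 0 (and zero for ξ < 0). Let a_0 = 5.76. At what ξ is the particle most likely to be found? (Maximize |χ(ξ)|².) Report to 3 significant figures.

ξ ≈ 17.3

The maximum of |χ(ξ)|² occurs where its derivative vanishes.
Solving yields ξ = 3·a_0.
With a_0 = 5.76, the most probable position is 17.28.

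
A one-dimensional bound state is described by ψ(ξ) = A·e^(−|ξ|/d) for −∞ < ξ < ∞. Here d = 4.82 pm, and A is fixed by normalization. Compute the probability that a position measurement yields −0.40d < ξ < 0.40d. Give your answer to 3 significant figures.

P = ∫_{−0.40d}^{0.40d} |ψ(ξ)|² dξ.
The normalization integral ∫|ψ|²dξ over the whole domain equals d·A², and A² cancels in the ratio.
Both integrals are even about ξ = 0, so only the ξ ≥ 0 halves are needed (the factors of 2 cancel). In terms of u = ξ/d (A² and the length scale cancel between numerator and denominator), P = [∫_{0}^{0.40} e^(-2·u) du] / [∫_{0}^{∞} e^(-2·u) du].
With ∫ e^(-2·u) du = -e^(-2·u)/2 + C, the region integral is 1/2 - e^(-4/5)/2 and the full one is 1/2.
Evaluating gives P = 0.5507.

P ≈ 0.551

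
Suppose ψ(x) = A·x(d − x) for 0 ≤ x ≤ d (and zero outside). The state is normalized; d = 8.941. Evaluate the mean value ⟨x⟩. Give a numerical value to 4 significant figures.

⟨x⟩ = ∫ x |ψ|² dx over the full domain.
Expanding the polynomial and integrating term by term, since the A² factors cancel between numerator and denominator, ⟨x⟩ = d/2.
With d = 8.941, ⟨x⟩ = 4.4705.

⟨x⟩ ≈ 4.471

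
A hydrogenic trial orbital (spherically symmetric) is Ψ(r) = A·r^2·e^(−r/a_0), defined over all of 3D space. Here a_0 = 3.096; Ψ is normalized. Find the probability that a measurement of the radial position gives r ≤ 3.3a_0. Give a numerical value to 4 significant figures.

P = ∫ |Ψ|² 4πr² dr over r ≤ 3.3a_0.
A² is fixed by ∫₀^∞ 4πr²|Ψ|² dr = 1, i.e. A² = (45·π·a_0^7/2)^(−1).
In terms of u = r/a_0 (A², 4π and the length scale all cancel between numerator and denominator), P = [∫_{0}^{3.3} u^6·e^(-2·u) du] / [∫_{0}^{∞} u^6·e^(-2·u) du].
With ∫ u^6·e^(-2·u) du = -(4·u^6 + 12·u^5 + 30·u^4 + 60·u^3 + 90·u^2 + 90·u + 45)·e^(-2·u)/8 + C, the region integral is ≈ 2.75153 and the full one is 45/8.
Taking the ratio yields P = 0.48916.

P ≈ 0.4892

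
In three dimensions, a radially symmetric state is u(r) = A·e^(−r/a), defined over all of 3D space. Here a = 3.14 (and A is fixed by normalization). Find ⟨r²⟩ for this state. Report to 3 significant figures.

By definition ⟨r²⟩ = ∫ r^2 |u(r)|² 4πr² dr.
Since the A² factors cancel between numerator and denominator, ⟨r²⟩ = 3·a^2.
Putting a = 3.14 gives 29.58.

⟨r^2⟩ ≈ 29.6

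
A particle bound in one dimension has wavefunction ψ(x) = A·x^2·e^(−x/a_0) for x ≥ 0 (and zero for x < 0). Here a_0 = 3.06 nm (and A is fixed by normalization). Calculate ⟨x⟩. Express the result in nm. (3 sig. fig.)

⟨x⟩ ≈ 7.65 nm

The expectation value is the |ψ|²-weighted average of x: ∫ x|ψ|² dx.
The ratio of the moment integral to the normalization integral gives ⟨x⟩ = 5·a_0/2.
With a_0 = 3.06, ⟨x⟩ = 7.650.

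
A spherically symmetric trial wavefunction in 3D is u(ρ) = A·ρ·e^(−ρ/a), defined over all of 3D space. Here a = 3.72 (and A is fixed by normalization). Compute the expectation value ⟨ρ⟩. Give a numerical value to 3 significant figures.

⟨ρ⟩ ≈ 9.30

The expectation value is the |u|²-weighted average of ρ: ∫ ρ|u|² 4πρ² dρ.
Using ∫₀^∞ ρⁿ e^(−αρ) dρ = n!/αⁿ⁺¹, the ratio of the moment integral to the normalization integral gives ⟨ρ⟩ = 5·a/2.
Putting a = 3.72 gives 9.300.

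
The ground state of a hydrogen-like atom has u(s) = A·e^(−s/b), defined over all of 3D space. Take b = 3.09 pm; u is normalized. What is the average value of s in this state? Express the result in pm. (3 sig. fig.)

By definition ⟨s⟩ = ∫ s |u(s)|² 4πs² ds.
Using ∫₀^∞ sⁿ e^(−αs) ds = n!/αⁿ⁺¹, evaluating both integrals, ⟨s⟩ = 3·b/2.
Putting b = 3.09 gives 4.635.

⟨s⟩ ≈ 4.64 pm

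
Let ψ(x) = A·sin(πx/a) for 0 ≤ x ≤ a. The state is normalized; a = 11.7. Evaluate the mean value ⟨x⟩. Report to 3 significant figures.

⟨x⟩ = ∫ x |ψ|² dx over the full domain.
With ∫₀^a sin²(nπx/a) dx = a/2, evaluating both integrals, ⟨x⟩ = a/2.
Putting a = 11.7 gives 5.850.

⟨x⟩ ≈ 5.85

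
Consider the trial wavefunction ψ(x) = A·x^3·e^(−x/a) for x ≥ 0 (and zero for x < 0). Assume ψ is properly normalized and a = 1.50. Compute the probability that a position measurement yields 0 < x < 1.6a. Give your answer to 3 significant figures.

P ≈ 0.0446

|ψ|² is the probability density, so P = ∫_{0}^{1.6a} |ψ|² dx.
With A² fixed by ∫|ψ|² = 1, i.e. A² = (45·a^7/8)^(−1), substitute and integrate.
In terms of u = x/a (A² and the length scale cancel between numerator and denominator), P = [∫_{0}^{1.6} u^6·e^(-2·u) du] / [∫_{0}^{∞} u^6·e^(-2·u) du].
With ∫ u^6·e^(-2·u) du = -(4·u^6 + 12·u^5 + 30·u^4 + 60·u^3 + 90·u^2 + 90·u + 45)·e^(-2·u)/8 + C, the region integral is ≈ 0.25098 and the full one is 45/8.
Taking the ratio, P = 0.04462.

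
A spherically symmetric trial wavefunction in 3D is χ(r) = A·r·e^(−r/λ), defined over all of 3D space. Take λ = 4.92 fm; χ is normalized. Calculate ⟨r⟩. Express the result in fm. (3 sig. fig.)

⟨r⟩ = ∫ r |χ|² 4πr² dr over the full domain.
Using ∫₀^∞ rⁿ e^(−αr) dr = n!/αⁿ⁺¹, evaluating both integrals, ⟨r⟩ = 5·λ/2.
With λ = 4.92, ⟨r⟩ = 12.30.

⟨r⟩ ≈ 12.3 fm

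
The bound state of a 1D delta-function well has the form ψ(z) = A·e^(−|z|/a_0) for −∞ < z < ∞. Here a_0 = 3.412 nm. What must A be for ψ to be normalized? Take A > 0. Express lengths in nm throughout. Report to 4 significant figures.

Require ∫ |ψ|² dz = 1 over the whole domain.
With ∫₀^∞ z^0 e^(−αz) dz = 0!/α^1, ∫|ψ|² dz = A²·(a_0).
Substituting a_0 = 3.412 gives A² = 0.29308, so A = 0.54137.

A ≈ 0.5414 nm^(-1/2)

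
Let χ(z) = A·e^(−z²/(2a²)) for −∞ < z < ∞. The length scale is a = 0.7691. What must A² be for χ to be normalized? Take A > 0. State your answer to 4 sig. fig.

A^2 ≈ 0.7336

Normalization requires ∫|χ|² dz = 1, integrated from −∞ to ∞.
Using the Gaussian integral ∫_{−∞}^{∞} e^(−αz²) dz = √(π/α), ∫|χ|² dz = A²·(√(π)·a).
Setting this equal to 1 gives A² = 1/(√(π)·a).
With a = 0.7691: A² = 0.73357 and A = 0.85649.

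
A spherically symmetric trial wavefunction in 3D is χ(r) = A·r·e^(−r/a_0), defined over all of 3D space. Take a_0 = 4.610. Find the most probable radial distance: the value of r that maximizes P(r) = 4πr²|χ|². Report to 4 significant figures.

r ≈ 9.220

Differentiate P(r) = 4πr²|χ|² with respect to r and set to zero.
Solving yields r = 2·a_0.
With a_0 = 4.610, the most probable radial distance is 9.2200.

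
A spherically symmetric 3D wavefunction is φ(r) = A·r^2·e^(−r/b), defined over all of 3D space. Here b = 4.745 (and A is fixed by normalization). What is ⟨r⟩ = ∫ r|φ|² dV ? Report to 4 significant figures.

By definition ⟨r⟩ = ∫ r |φ(r)|² 4πr² dr.
Since the A² factors cancel between numerator and denominator, ⟨r⟩ = 7·b/2.
Putting b = 4.745 gives 16.608.

⟨r⟩ ≈ 16.61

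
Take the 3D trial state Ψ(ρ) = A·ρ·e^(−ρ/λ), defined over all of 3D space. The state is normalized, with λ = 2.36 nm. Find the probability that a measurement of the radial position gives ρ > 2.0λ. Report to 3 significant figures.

P = ∫ |Ψ|² 4πρ² dρ over ρ > 2.0λ.
Normalization gives A² = 1/(3·π·λ^5).
In terms of u = ρ/λ (A², 4π and the length scale all cancel between numerator and denominator), P = [∫_{2.0}^{∞} u^4·e^(-2·u) du] / [∫_{0}^{∞} u^4·e^(-2·u) du].
With ∫ u^4·e^(-2·u) du = -(u^4/2 + u^3 + 3·u^2/2 + 3·u/2 + 3/4)·e^(-2·u) + C, the region integral is 103·e^(-4)/4 and the full one is 3/4.
Taking the ratio yields P = 0.6288.

P ≈ 0.629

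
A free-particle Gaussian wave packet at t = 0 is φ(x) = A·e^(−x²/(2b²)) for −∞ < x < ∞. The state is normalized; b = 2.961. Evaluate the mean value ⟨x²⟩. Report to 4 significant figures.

⟨x^2⟩ ≈ 4.384

The expectation value is the |φ|²-weighted average of x^2: ∫ x^2|φ|² dx.
With ∫_{−∞}^{∞} x^(2m) e^(−αx²) dx = (2m−1)!!·√π / (2^m α^(m+1/2)), the ratio of the moment integral to the normalization integral gives ⟨x²⟩ = b^2/2.
With b = 2.961, ⟨x^2⟩ = 4.3838.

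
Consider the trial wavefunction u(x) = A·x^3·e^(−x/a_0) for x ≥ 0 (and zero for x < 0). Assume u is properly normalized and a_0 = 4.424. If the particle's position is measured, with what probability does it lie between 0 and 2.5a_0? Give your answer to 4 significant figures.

P ≈ 0.2378

P = ∫_{0}^{2.5a_0} |u(x)|² dx.
With A² fixed by ∫|u|² = 1, i.e. A² = (45·a_0^7/8)^(−1), substitute and integrate.
Let t = x/a_0; then A² and the length scale cancel, so P = ∫_{0}^{2.5} t^6·e^(-2·t) dt ÷ ∫_{0}^{∞} t^6·e^(-2·t) dt.
With ∫ t^6·e^(-2·t) dt = -(4·t^6 + 12·t^5 + 30·t^4 + 60·t^3 + 90·t^2 + 90·t + 45)·e^(-2·t)/8 + C, the region integral is ≈ 1.33772 and the full one is 45/8.
Evaluating gives P = 0.23782.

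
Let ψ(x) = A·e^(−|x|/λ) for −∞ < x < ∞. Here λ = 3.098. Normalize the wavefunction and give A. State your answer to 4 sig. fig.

A ≈ 0.5681

The normalization condition is ∫|ψ|² dx = 1 from −∞ to ∞.
With ∫₀^∞ x^0 e^(−αx) dx = 0!/α^1, with ψ = A·e^(−|x|/λ), the integral evaluates to A²·[λ].
Setting this equal to 1 gives A² = 1/(λ).
Plugging in λ = 3.098 yields A = 0.56815.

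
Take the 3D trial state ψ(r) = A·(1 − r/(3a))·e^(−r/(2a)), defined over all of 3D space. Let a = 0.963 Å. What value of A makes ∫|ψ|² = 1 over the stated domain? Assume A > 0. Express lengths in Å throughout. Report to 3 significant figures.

Normalization requires ∫|ψ|² 4πr² dr = 1, integrated from 0 to ∞.
(Spherical symmetry: dV = 4πr² dr.)
With ψ = A·(1 − r/(3a))·e^(−r/(2a)), the integral evaluates to A²·[8·π·a^3/3].
So A² = (8·π·a^3/3)^(−1).
Plugging in a = 0.963 yields A = 0.3656.

A ≈ 0.366 Å^(-3/2)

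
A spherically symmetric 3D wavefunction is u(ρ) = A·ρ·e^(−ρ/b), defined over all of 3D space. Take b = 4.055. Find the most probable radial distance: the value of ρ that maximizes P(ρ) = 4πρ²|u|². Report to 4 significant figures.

Differentiate P(ρ) = 4πρ²|u|² with respect to ρ and set to zero.
Solving yields ρ = 2·b.
With b = 4.055, the most probable radial distance is 8.1100.

ρ ≈ 8.110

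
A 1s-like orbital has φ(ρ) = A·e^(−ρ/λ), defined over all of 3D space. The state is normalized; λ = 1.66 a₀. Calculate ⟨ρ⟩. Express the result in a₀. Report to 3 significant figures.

⟨ρ⟩ = ∫ ρ |φ|² 4πρ² dρ over the full domain.
Recall ∫₀^∞ ρ^m e^(−ρ/β) dρ = m!·β^(m+1), evaluating both integrals, ⟨ρ⟩ = 3·λ/2.
Putting λ = 1.66 gives 2.490.

⟨ρ⟩ ≈ 2.49 a₀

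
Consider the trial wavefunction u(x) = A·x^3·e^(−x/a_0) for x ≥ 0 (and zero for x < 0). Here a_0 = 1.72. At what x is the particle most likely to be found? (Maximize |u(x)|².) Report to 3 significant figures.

Set d/dx [|u(x)|²] = 0 and solve for x > 0.
Solving yields x = 3·a_0.
With a_0 = 1.72, the most probable position is 5.160.

x ≈ 5.16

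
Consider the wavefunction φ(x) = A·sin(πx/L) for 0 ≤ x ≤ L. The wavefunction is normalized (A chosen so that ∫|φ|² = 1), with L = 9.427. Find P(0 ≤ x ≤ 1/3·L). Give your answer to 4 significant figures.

|φ|² is the probability density, so P = ∫_{0}^{1/3·L} |φ|² dx.
The normalization integral ∫|φ|²dx over the whole domain equals L/2·A², and A² cancels in the ratio.
In terms of u = x/L (A² and the length scale cancel between numerator and denominator), P = [∫_{0}^{1/3} sin(π·u)^2 du] / [∫_{0}^{1} sin(π·u)^2 du].
Using ∫ sin(π·u)^2 du = u/2 - sin(2·π·u)/(4·π), the numerator is -√(3)/(8·π) + 1/6 and the denominator is 1/2.
The result is P = (-√(3)/4 + π/3)/π.

P ≈ 0.1955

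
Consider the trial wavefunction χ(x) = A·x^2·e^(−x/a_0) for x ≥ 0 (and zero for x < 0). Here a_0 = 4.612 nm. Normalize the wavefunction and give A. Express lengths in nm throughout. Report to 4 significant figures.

A ≈ 0.02528 nm^(-5/2)

We need A² ∫|f|² dx = 1, taking the integral from 0 to ∞.
Carrying out the integral gives A² · 3·a_0^5/4.
Plugging in a_0 = 4.612 yields A = 0.025278.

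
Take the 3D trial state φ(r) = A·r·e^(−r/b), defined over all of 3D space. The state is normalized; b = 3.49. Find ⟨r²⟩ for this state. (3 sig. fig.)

The expectation value is the |φ|²-weighted average of r^2: ∫ r^2|φ|² 4πr² dr.
The ratio of the moment integral to the normalization integral gives ⟨r²⟩ = 15·b^2/2.
Putting b = 3.49 gives 91.35.

⟨r^2⟩ ≈ 91.4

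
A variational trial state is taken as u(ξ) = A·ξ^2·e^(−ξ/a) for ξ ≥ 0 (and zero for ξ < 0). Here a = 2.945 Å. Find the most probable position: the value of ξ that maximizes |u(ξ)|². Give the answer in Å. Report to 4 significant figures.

ξ ≈ 5.890 Å

Set d/dξ [|u(ξ)|²] = 0 and solve for ξ > 0.
This gives ξ = 2·a.
With a = 2.945, the most probable position is 5.8900 Å.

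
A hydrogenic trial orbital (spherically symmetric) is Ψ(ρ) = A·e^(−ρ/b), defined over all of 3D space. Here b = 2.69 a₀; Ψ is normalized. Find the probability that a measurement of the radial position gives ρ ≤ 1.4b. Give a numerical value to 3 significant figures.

P ≈ 0.531

With dV = 4πρ²dρ, the probability is ∫|Ψ|² dV over ρ ≤ 1.4b.
Normalization gives A² = 1/(π·b^3).
In terms of u = ρ/b (A², 4π and the length scale all cancel between numerator and denominator), P = [∫_{0}^{1.4} u^2·e^(-2·u) du] / [∫_{0}^{∞} u^2·e^(-2·u) du].
An antiderivative of u^2·e^(-2·u) is -(2·u^2 + 2·u + 1)·e^(-2·u)/4; evaluating from 0 to 1.4 gives 1/4 - 193·e^(-14/5)/100, while the full integral is 1/4.
Taking the ratio yields P = 0.5305.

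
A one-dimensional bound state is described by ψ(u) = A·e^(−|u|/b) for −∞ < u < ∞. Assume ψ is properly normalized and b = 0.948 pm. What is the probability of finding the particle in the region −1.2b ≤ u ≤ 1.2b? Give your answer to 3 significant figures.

P = ∫_{−1.2b}^{1.2b} |ψ(u)|² du.
With A² fixed by ∫|ψ|² = 1, i.e. A² = (b)^(−1), substitute and integrate.
By symmetry take twice the u ≥ 0 contribution in numerator and denominator; the 2's cancel. Substituting t = u/b, A² and the length scale cancel in the ratio: P = ∫_{0}^{1.2} e^(-2·t) dt / ∫_{0}^{∞} e^(-2·t) dt.
With ∫ e^(-2·t) dt = -e^(-2·t)/2 + C, the region integral is 1/2 - e^(-12/5)/2 and the full one is 1/2.
Evaluating gives P = 0.9093.

P ≈ 0.909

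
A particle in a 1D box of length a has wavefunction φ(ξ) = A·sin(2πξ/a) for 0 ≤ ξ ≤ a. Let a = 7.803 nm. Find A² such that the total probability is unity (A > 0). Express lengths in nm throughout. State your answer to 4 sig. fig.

A^2 ≈ 0.2563 nm^(-1)

Require ∫ |φ|² dξ = 1 over the whole domain.
The integral (without the A² prefactor) comes out to a/2.
Setting this equal to 1 gives A² = 1/(a/2).
Substituting a = 7.803 gives A² = 0.25631, so A = 0.50627.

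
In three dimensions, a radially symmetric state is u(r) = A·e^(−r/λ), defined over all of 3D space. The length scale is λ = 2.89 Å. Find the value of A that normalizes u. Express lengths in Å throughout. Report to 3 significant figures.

A ≈ 0.115 Å^(-3/2)

The normalization condition is ∫|u|² 4πr² dr = 1 from 0 to ∞.
(Spherical symmetry: dV = 4πr² dr.)
∫|u|² 4πr² dr = A²·(π·λ^3).
Substituting λ = 2.89 gives A² = 0.01319, so A = 0.1148.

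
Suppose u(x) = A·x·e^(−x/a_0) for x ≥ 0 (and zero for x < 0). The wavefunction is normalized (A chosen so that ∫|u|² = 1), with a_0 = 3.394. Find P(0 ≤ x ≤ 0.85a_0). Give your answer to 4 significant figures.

|u|² is the probability density, so P = ∫_{0}^{0.85a_0} |u|² dx.
Since A² = 1/(a_0^3/4), this is the region integral divided by the full normalization integral.
Substituting t = x/a_0, A² and the length scale cancel in the ratio: P = ∫_{0}^{0.85} t^2·e^(-2·t) dt / ∫_{0}^{∞} t^2·e^(-2·t) dt.
With ∫ t^2·e^(-2·t) dt = -(2·t^2 + 2·t + 1)·e^(-2·t)/4 + C, the region integral is 1/4 - 829·e^(-17/10)/800 and the full one is 1/4.
The result is P = 0.24278.

P ≈ 0.2428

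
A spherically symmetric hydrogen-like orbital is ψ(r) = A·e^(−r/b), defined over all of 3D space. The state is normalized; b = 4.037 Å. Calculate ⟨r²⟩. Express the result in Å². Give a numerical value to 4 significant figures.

The expectation value is the |ψ|²-weighted average of r^2: ∫ r^2|ψ|² 4πr² dr.
Using ∫₀^∞ rⁿ e^(−αr) dr = n!/αⁿ⁺¹, the ratio of the moment integral to the normalization integral gives ⟨r²⟩ = 3·b^2.
Putting b = 4.037 gives 48.892.

⟨r^2⟩ ≈ 48.89 Å^2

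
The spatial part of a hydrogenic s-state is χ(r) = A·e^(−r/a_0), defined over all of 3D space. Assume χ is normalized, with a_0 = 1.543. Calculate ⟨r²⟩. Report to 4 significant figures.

The expectation value is the |χ|²-weighted average of r^2: ∫ r^2|χ|² 4πr² dr.
With ∫₀^∞ r^4 e^(−αr) dr = 4!/α^5, evaluating both integrals, ⟨r²⟩ = 3·a_0^2.
Putting a_0 = 1.543 gives 7.1425.

⟨r^2⟩ ≈ 7.143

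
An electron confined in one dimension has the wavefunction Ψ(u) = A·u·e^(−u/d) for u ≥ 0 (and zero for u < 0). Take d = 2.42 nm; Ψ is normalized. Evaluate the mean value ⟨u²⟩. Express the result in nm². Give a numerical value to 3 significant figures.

⟨u²⟩ = ∫ u^2 |Ψ|² du over the full domain.
With ∫₀^∞ u^4 e^(−αu) du = 4!/α^5, since the A² factors cancel between numerator and denominator, ⟨u²⟩ = 3·d^2.
Putting d = 2.42 gives 17.57.

⟨u^2⟩ ≈ 17.6 nm^2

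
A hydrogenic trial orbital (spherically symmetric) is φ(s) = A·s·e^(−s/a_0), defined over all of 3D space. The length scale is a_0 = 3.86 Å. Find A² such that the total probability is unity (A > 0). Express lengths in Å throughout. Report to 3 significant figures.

A^2 ≈ 0.000124 Å^(-5)

The normalization condition is ∫|φ|² 4πs² ds = 1 from 0 to ∞.
With φ = A·s·e^(−s/a_0), the integral evaluates to A²·[3·π·a_0^5].
Setting this equal to 1 gives A² = 1/(3·π·a_0^5).
Substituting a_0 = 3.86 gives A² = 0.0001238, so A = 0.01113.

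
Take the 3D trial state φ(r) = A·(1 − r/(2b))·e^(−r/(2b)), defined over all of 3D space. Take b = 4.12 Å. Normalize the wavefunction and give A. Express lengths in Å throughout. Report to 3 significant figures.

We need A² ∫|f|² 4πr² dr = 1, taking the integral from 0 to ∞.
(Spherical symmetry: dV = 4πr² dr.)
∫|φ|² 4πr² dr = A²·(8·π·b^3).
Setting this equal to 1 gives A² = 1/(8·π·b^3).
Substituting b = 4.12 gives A² = 0.0005689, so A = 0.02385.

A ≈ 0.0239 Å^(-3/2)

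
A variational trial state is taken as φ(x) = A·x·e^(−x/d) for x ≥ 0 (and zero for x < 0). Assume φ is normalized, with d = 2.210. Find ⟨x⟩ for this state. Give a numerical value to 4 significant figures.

⟨x⟩ ≈ 3.315

By definition ⟨x⟩ = ∫ x |φ(x)|² dx.
Evaluating both integrals, ⟨x⟩ = 3·d/2.
With d = 2.210, ⟨x⟩ = 3.3150.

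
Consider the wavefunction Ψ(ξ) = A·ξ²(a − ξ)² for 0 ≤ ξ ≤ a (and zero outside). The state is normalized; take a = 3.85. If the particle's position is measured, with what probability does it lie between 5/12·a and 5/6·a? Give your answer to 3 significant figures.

P = ∫_{5/12·a}^{5/6·a} |Ψ(ξ)|² dξ.
The normalization integral ∫|Ψ|²dξ over the whole domain equals a^9/630·A², and A² cancels in the ratio.
Let u = ξ/a; then A² and the length scale cancel, so P = ∫_{5/12}^{5/6} u^4·(1 - u)^4 du ÷ ∫_{0}^{1} u^4·(1 - u)^4 du.
With ∫ u^4·(1 - u)^4 du = u^5·(70·u^4 - 315·u^3 + 540·u^2 - 420·u + 126)/630 + C, the region integral is ≈ 0.0010932 and the full one is 1/630.
Taking the ratio, P = 0.6887.

P ≈ 0.689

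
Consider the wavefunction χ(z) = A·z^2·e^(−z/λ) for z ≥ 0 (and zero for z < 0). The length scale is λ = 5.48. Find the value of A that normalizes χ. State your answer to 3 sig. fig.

We need A² ∫|f|² dz = 1, taking the integral from 0 to ∞.
Recall ∫₀^∞ z^m e^(−z/β) dz = m!·β^(m+1), the integral (without the A² prefactor) comes out to 3·λ^5/4.
Setting this equal to 1 gives A² = 1/(3·λ^5/4).
Plugging in λ = 5.48 yields A = 0.01643.

A ≈ 0.0164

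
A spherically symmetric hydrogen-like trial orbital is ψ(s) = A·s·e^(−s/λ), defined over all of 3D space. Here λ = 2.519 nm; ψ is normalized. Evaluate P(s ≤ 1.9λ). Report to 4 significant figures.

P ≈ 0.3322

Integrate the radial probability density 4πs²|ψ|² over s ≤ 1.9λ.
Normalization gives A² = 1/(3·π·λ^5).
In terms of u = s/λ (A², 4π and the length scale all cancel between numerator and denominator), P = [∫_{0}^{1.9} u^4·e^(-2·u) du] / [∫_{0}^{∞} u^4·e^(-2·u) du].
With ∫ u^4·e^(-2·u) du = -(u^4/2 + u^3 + 3·u^2/2 + 3·u/2 + 3/4)·e^(-2·u) + C, the region integral is ≈ 0.249117 and the full one is 3/4.
Taking the ratio yields P = 0.33216.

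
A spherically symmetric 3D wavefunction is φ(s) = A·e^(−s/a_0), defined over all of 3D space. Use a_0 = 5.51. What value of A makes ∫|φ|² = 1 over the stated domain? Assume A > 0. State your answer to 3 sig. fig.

We need A² ∫|f|² 4πs² ds = 1, taking the integral from 0 to ∞.
(Spherical symmetry: dV = 4πs² ds.)
∫|φ|² 4πs² ds = A²·(π·a_0^3).
Hence A² = 1/[π·a_0^3].
Plugging in a_0 = 5.51 yields A = 0.04362.

A ≈ 0.0436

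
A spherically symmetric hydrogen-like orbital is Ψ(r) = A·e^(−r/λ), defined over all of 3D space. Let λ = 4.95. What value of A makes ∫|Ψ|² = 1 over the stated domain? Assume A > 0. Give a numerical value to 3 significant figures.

Normalization requires ∫|Ψ|² 4πr² dr = 1, integrated from 0 to ∞.
With ∫₀^∞ r^2 e^(−αr) dr = 2!/α^3, ∫|Ψ|² 4πr² dr = A²·(π·λ^3).
So A² = (π·λ^3)^(−1).
Substituting λ = 4.95 gives A² = 0.002624, so A = 0.05123.

A ≈ 0.0512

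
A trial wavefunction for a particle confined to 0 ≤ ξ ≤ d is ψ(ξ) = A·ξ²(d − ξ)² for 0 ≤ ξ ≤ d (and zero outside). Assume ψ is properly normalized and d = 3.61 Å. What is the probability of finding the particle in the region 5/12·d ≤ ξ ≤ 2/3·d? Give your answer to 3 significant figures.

|ψ|² is the probability density, so P = ∫_{5/12·d}^{2/3·d} |ψ|² dξ.
The normalization integral ∫|ψ|²dξ over the whole domain equals d^9/630·A², and A² cancels in the ratio.
Let u = ξ/d; then A² and the length scale cancel, so P = ∫_{5/12}^{2/3} u^4·(1 - u)^4 du ÷ ∫_{0}^{1} u^4·(1 - u)^4 du.
Using ∫ u^4·(1 - u)^4 du = u^5·(70·u^4 - 315·u^3 + 540·u^2 - 420·u + 126)/630, the numerator is ≈ 0.00087750 and the denominator is 1/630.
Taking the ratio, P = 0.5528.

P ≈ 0.553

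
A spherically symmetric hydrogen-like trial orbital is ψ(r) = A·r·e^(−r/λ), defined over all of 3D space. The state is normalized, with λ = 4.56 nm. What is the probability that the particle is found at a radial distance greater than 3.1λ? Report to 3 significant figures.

P ≈ 0.259

With dV = 4πr²dr, the probability is ∫|ψ|² dV over r > 3.1λ.
The full normalization integral is A²·[3·π·λ^5] = 1, fixing A².
Substituting u = r/λ, A², 4π and the length scale all cancel in the ratio: P = ∫_{3.1}^{∞} u^4·e^(-2·u) du / ∫_{0}^{∞} u^4·e^(-2·u) du.
Using ∫ u^4·e^(-2·u) du = -(u^4/2 + u^3 + 3·u^2/2 + 3·u/2 + 3/4)·e^(-2·u), the numerator is ≈ 0.19438 and the denominator is 3/4.
The region integral divided by the full integral gives P = 0.2592.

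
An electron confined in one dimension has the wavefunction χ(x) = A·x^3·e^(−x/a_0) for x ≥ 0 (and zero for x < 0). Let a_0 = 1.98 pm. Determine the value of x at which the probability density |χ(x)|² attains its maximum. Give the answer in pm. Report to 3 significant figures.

x ≈ 5.94 pm

Differentiate |χ(x)|² with respect to x and set to zero.
This gives x = 3·a_0.
With a_0 = 1.98, the most probable position is 5.940 pm.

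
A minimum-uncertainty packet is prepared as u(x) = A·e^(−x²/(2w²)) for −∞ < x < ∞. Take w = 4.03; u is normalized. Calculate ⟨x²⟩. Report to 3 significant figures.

By definition ⟨x²⟩ = ∫ x^2 |u(x)|² dx.
Since the A² factors cancel between numerator and denominator, ⟨x²⟩ = w^2/2.
With w = 4.03, ⟨x^2⟩ = 8.120.

⟨x^2⟩ ≈ 8.12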